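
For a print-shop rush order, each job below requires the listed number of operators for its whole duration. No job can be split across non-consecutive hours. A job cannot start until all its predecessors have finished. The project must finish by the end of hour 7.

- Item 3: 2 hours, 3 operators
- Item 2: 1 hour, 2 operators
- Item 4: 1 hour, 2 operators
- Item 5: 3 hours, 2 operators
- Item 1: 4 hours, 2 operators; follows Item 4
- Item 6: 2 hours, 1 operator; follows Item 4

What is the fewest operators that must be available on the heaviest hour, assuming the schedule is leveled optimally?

4

Early-start (Item 3@1, Item 2@1, Item 4@1, Item 5@1, Item 1@2, Item 6@2) gives peak 9: h1:9  h2:8  h3:5  h4:2  h5:2  h6:0  h7:0.
Shift Item 3→2, Item 5→4, Item 1→4.
Schedule Item 3@2, Item 2@1, Item 4@1, Item 5@4, Item 1@4, Item 6@2: h1:4  h2:4  h3:4  h4:4  h5:4  h6:4  h7:2 — peak 4.
Total operator-hours = 26 over 7 hours ⇒ peak ≥ ⌈26/7⌉ = 4, so 4 is optimal.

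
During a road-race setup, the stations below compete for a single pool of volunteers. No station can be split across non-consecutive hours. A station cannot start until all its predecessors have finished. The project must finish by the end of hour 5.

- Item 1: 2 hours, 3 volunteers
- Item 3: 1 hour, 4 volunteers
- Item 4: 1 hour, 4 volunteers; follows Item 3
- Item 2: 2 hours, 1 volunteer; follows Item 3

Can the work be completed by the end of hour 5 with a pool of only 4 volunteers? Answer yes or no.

Schedule Item 1@2, Item 3@1, Item 4@4, Item 2@2: h1:4  h2:4  h3:4  h4:4  h5:0 — peak 4 ≤ 4.

yes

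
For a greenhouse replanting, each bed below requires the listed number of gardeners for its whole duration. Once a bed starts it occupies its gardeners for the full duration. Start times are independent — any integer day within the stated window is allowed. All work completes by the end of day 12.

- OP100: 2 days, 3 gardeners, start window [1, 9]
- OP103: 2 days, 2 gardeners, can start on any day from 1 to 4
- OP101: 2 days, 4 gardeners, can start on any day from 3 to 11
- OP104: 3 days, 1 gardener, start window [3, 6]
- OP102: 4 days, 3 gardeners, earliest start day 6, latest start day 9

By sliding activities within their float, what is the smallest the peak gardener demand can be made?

Early-start (OP100@1, OP103@1, OP101@3, OP104@3, OP102@6) gives peak 5: d1:5  d2:5  d3:5  d4:5  d5:1  d6:3  d7:3  d8:3  d9:3  d10:0  d11:0  d12:0.
Shift OP103→3, OP101→6, OP102→8.
Schedule OP100@1, OP103@3, OP101@6, OP104@3, OP102@8: d1:3  d2:3  d3:3  d4:3  d5:1  d6:4  d7:4  d8:3  d9:3  d10:3  d11:3  d12:0 — peak 4.

4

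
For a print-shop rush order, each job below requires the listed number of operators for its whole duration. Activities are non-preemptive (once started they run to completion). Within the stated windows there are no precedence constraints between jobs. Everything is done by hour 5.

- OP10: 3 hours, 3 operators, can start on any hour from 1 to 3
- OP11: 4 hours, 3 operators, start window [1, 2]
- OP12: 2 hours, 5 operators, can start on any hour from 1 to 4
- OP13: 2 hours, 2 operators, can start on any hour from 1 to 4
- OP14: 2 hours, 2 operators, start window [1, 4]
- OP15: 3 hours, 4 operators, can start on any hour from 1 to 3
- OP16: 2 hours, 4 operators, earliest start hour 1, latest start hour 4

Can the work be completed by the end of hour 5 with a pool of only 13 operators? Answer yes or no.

yes

Schedule OP10@1, OP11@1, OP12@1, OP13@1, OP14@3, OP15@3, OP16@4: h1:13  h2:13  h3:12  h4:13  h5:8 — peak 13 ≤ 13.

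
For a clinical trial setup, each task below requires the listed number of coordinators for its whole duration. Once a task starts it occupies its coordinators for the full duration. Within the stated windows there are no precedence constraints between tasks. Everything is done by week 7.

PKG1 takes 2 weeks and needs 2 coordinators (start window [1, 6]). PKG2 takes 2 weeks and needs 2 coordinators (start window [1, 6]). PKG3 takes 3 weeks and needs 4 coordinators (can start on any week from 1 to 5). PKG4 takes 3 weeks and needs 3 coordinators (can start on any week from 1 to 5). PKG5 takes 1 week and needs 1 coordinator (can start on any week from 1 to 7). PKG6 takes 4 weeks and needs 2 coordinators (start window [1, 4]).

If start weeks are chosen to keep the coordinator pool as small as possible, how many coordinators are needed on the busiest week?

Early-start (PKG1@1, PKG2@1, PKG3@1, PKG4@1, PKG5@1, PKG6@1) gives peak 14: w1:14  w2:13  w3:9  w4:2  w5:0  w6:0  w7:0.
Shift PKG2→3, PKG4→5, PKG5→4, PKG6→4.
Schedule PKG1@1, PKG2@3, PKG3@1, PKG4@5, PKG5@4, PKG6@4: w1:6  w2:6  w3:6  w4:5  w5:5  w6:5  w7:5 — peak 6.
Total coordinator-weeks = 38 over 7 weeks ⇒ peak ≥ ⌈38/7⌉ = 6, so 6 is optimal.

6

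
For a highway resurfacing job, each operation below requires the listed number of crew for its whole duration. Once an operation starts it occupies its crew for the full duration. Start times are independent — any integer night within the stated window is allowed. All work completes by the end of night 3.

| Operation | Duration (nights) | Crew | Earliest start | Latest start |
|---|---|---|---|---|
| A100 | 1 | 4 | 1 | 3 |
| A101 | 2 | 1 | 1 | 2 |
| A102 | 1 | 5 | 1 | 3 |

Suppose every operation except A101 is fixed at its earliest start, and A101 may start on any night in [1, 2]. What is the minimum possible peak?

A101@1: n1:10  n2:1  n3:0 → peak 10
A101@2: n1:9  n2:1  n3:1 → peak 9
Best is A101@2, peak 9.

9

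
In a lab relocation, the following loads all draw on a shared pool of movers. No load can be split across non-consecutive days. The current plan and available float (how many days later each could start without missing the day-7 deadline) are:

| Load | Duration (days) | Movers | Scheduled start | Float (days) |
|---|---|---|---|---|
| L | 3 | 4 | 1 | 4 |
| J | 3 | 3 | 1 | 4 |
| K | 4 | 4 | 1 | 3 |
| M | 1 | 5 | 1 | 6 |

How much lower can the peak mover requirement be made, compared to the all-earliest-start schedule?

8

Early-start peak: d1:16  d2:11  d3:11  d4:4  d5:0  d6:0  d7:0 ⇒ 16.
Leveled (L@1, J@4, K@1, M@5): d1:8  d2:8  d3:8  d4:7  d5:8  d6:3  d7:0 ⇒ 8.
Reduction 16 − 8 = 8.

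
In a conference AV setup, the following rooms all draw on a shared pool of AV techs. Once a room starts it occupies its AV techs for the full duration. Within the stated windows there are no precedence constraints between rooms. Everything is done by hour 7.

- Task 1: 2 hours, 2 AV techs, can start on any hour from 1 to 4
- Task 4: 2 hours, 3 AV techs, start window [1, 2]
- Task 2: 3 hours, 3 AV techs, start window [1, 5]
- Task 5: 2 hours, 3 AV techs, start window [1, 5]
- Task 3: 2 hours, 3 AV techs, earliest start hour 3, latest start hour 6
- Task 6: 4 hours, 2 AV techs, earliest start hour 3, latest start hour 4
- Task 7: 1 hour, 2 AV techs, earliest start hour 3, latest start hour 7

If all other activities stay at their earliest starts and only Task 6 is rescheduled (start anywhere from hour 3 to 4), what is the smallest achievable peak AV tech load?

Task 6@3: h1:11  h2:11  h3:10  h4:5  h5:2  h6:2  h7:0 → peak 11
Task 6@4: h1:11  h2:11  h3:8  h4:5  h5:2  h6:2  h7:2 → peak 11
Best is Task 6@3, peak 11.

11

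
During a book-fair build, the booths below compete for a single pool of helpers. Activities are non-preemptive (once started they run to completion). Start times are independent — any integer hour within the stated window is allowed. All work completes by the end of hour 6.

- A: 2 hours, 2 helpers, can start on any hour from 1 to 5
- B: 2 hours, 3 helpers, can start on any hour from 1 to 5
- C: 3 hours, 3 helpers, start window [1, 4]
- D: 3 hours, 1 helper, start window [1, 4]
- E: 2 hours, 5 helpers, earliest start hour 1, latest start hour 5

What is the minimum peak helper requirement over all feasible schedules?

6

Early-start (A@1, B@1, C@1, D@1, E@1) gives peak 14: h1:14  h2:14  h3:4  h4:0  h5:0  h6:0.
Shift B→3, D→4, E→5.
Schedule A@1, B@3, C@1, D@4, E@5: h1:5  h2:5  h3:6  h4:4  h5:6  h6:6 — peak 6.
Total helper-hours = 32 over 6 hours ⇒ peak ≥ ⌈32/6⌉ = 6, so 6 is optimal.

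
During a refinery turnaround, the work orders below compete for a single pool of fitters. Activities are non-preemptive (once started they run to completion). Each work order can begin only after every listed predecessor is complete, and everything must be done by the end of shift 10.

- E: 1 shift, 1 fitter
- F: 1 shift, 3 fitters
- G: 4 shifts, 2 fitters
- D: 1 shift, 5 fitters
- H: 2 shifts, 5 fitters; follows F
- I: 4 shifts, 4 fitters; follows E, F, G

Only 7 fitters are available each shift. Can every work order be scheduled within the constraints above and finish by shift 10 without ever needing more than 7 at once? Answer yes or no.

Schedule E@1, F@1, G@1, D@2, H@3, I@5: s1:6  s2:7  s3:7  s4:7  s5:4  s6:4  s7:4  s8:4  s9:0  s10:0 — peak 7 ≤ 7.

yes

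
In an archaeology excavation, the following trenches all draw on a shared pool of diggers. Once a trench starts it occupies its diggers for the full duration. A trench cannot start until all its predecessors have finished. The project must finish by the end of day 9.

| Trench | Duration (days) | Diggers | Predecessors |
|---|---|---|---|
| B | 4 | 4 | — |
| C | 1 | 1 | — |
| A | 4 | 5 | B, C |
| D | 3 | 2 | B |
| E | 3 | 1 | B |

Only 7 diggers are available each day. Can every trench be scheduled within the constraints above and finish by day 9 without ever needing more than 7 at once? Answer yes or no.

The minimum achievable peak is 8; 7 < 8, so no feasible schedule stays within the cap.

no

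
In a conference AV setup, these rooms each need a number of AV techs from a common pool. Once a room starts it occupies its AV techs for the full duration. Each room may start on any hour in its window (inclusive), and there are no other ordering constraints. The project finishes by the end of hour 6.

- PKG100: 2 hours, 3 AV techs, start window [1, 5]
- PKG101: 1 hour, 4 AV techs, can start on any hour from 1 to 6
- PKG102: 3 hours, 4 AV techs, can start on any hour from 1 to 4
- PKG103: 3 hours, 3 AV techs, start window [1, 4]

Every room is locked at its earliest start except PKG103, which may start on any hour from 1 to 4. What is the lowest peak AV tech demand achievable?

PKG103@1: h1:14  h2:10  h3:7  h4:0  h5:0  h6:0 → peak 14
PKG103@2: h1:11  h2:10  h3:7  h4:3  h5:0  h6:0 → peak 11
PKG103@3: h1:11  h2:7  h3:7  h4:3  h5:3  h6:0 → peak 11
PKG103@4: h1:11  h2:7  h3:4  h4:3  h5:3  h6:3 → peak 11
Best is PKG103@2, peak 11.

11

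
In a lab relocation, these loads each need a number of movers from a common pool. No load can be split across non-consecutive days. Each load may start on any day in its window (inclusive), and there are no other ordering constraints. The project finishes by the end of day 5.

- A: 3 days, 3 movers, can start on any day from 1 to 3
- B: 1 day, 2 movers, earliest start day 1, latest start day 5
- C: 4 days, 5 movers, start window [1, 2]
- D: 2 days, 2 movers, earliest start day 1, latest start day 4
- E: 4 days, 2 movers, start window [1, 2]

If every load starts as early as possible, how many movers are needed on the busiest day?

Early-start schedule: A@1, B@1, C@1, D@1, E@1.
Load per day: day 1: 14, day 2: 12, day 3: 10, day 4: 7, day 5: 0.
Peak is 14.

14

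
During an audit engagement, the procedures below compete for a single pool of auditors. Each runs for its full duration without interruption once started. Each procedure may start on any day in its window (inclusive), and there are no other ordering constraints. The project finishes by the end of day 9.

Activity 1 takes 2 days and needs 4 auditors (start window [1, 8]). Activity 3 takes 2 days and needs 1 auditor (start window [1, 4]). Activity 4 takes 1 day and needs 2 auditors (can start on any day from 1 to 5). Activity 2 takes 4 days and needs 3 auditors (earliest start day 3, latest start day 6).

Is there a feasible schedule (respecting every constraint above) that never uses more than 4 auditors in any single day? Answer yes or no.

yes

Schedule Activity 1@1, Activity 3@3, Activity 4@3, Activity 2@4: d1:4  d2:4  d3:3  d4:4  d5:3  d6:3  d7:3  d8:0  d9:0 — peak 4 ≤ 4.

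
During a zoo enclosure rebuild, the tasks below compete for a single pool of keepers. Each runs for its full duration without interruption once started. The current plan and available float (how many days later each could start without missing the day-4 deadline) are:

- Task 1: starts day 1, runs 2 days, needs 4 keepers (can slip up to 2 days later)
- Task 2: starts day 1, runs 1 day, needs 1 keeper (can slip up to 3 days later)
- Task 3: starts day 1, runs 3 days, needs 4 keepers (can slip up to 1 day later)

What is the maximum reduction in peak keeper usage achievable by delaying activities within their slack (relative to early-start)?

Early-start peak: d1:9  d2:8  d3:4  d4:0 ⇒ 9.
Leveled (Task 1@1, Task 2@1, Task 3@2): d1:5  d2:8  d3:4  d4:4 ⇒ 8.
Reduction 9 − 8 = 1.

1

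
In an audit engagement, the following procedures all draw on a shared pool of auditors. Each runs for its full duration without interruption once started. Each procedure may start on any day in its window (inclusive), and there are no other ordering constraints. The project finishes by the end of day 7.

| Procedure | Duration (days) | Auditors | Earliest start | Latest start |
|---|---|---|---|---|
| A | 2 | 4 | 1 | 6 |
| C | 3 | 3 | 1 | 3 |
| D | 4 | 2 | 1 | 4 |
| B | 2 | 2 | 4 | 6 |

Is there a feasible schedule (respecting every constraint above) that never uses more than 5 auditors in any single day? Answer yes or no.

yes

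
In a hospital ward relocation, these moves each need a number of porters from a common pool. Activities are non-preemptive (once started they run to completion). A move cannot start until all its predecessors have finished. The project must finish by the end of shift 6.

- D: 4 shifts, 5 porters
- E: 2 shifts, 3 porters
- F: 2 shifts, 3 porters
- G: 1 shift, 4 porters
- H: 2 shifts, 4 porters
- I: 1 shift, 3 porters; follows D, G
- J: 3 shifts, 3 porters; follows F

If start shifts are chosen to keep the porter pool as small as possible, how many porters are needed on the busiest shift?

11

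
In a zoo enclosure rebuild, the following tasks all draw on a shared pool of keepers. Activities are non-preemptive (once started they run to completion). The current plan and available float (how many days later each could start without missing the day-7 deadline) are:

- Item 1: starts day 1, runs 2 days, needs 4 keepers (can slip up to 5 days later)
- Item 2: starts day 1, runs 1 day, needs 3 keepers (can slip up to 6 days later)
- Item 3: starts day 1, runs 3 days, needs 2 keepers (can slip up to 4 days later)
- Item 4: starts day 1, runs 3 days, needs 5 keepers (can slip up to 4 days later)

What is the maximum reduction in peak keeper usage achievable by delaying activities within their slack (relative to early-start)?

Early-start peak: d1:14  d2:11  d3:7  d4:0  d5:0  d6:0  d7:0 ⇒ 14.
Leveled (Item 1@1, Item 2@3, Item 3@1, Item 4@4): d1:6  d2:6  d3:5  d4:5  d5:5  d6:5  d7:0 ⇒ 6.
Reduction 14 − 6 = 8.

8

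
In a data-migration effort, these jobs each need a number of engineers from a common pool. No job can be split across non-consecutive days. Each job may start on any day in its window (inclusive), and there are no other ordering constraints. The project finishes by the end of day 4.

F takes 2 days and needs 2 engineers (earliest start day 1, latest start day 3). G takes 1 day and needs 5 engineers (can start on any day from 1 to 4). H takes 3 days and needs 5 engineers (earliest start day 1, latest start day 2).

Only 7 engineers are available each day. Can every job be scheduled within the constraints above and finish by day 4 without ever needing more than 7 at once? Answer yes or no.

yes

Schedule F@1, G@1, H@2: d1:7  d2:7  d3:5  d4:5 — peak 7 ≤ 7.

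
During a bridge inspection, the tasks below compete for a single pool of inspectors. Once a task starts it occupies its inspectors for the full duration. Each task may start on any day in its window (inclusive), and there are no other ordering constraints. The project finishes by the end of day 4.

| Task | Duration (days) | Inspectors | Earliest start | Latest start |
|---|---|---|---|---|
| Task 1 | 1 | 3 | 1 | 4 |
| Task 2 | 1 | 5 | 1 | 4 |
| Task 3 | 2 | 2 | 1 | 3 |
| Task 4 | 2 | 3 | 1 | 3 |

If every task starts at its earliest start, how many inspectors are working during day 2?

At early start, day 2 has: Task 3, Task 4.
Demand: 2 + 3 = 5.

5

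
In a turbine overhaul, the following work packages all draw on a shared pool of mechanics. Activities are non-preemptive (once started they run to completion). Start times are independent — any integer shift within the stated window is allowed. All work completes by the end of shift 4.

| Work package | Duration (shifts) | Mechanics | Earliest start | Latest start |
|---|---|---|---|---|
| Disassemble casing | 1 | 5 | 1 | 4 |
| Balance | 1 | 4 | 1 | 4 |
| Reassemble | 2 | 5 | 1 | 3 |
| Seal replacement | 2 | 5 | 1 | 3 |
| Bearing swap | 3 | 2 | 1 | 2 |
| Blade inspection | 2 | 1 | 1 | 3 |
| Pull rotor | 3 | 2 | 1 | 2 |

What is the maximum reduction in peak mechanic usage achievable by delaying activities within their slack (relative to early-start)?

Early-start peak: s1:24  s2:15  s3:4  s4:0 ⇒ 24.
Leveled (Disassemble casing@1, Balance@4, Reassemble@1, Seal replacement@3, Bearing swap@1, Blade inspection@2, Pull rotor@2): s1:12  s2:10  s3:10  s4:11 ⇒ 12.
Reduction 24 − 12 = 12.

12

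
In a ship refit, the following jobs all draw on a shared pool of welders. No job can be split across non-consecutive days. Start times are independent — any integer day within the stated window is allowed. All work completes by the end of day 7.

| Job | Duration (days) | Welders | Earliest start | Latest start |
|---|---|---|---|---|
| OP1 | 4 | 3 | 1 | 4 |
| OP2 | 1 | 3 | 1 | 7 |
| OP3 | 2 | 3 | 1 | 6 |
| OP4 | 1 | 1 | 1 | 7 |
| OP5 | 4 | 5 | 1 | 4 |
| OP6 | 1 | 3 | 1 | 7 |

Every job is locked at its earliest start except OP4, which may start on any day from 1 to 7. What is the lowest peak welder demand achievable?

OP4@1: d1:18  d2:11  d3:8  d4:8  d5:0  d6:0  d7:0 → peak 18
OP4@2: d1:17  d2:12  d3:8  d4:8  d5:0  d6:0  d7:0 → peak 17
OP4@3: d1:17  d2:11  d3:9  d4:8  d5:0  d6:0  d7:0 → peak 17
OP4@4: d1:17  d2:11  d3:8  d4:9  d5:0  d6:0  d7:0 → peak 17
OP4@5: d1:17  d2:11  d3:8  d4:8  d5:1  d6:0  d7:0 → peak 17
OP4@6: d1:17  d2:11  d3:8  d4:8  d5:0  d6:1  d7:0 → peak 17
OP4@7: d1:17  d2:11  d3:8  d4:8  d5:0  d6:0  d7:1 → peak 17
Best is OP4@2, peak 17.

17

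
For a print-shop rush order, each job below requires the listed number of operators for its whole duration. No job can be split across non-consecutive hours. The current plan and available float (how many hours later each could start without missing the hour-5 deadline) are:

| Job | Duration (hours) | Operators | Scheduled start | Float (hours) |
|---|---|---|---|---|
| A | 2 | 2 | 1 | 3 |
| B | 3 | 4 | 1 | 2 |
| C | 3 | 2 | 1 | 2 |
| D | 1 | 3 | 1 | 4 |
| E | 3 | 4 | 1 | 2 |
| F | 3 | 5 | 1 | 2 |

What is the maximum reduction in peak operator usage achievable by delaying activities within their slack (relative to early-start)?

5

Early-start peak: h1:20  h2:17  h3:15  h4:0  h5:0 ⇒ 20.
Leveled (A@1, B@1, C@1, D@1, E@1, F@3): h1:15  h2:12  h3:15  h4:5  h5:5 ⇒ 15.
Reduction 20 − 15 = 5.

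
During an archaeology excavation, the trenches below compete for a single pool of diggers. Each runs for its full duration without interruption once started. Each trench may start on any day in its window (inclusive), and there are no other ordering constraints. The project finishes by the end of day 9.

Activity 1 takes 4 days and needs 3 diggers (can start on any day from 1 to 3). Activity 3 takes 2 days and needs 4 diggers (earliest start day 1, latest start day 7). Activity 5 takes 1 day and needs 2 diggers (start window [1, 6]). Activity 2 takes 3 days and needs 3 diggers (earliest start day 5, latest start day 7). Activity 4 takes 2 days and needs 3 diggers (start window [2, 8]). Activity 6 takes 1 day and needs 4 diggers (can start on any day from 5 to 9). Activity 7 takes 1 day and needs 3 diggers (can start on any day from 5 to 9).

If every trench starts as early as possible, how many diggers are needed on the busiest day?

Early-start schedule: Activity 1@1, Activity 3@1, Activity 5@1, Activity 2@5, Activity 4@2, Activity 6@5, Activity 7@5.
Load per day: day 1: 9, day 2: 10, day 3: 6, day 4: 3, day 5: 10, day 6: 3, day 7: 3, day 8: 0, day 9: 0.
Peak is 10.

10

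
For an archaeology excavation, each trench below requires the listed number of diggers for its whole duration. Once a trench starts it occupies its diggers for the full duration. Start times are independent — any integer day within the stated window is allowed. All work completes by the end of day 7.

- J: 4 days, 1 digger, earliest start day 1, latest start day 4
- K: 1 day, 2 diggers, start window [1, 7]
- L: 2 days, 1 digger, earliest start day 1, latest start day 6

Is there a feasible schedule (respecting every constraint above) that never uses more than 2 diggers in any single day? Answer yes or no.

Schedule J@1, K@5, L@1: d1:2  d2:2  d3:1  d4:1  d5:2  d6:0  d7:0 — peak 2 ≤ 2.

yes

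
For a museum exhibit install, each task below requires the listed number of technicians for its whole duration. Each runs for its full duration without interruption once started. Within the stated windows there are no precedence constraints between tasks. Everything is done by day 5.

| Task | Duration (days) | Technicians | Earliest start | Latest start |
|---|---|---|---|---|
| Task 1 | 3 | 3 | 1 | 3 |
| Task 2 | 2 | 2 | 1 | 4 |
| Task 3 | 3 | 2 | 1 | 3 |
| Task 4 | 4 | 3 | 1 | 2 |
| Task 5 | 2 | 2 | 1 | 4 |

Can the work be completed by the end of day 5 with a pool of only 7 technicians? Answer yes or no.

no

The minimum achievable peak is 8; 7 < 8, so no feasible schedule stays within the cap.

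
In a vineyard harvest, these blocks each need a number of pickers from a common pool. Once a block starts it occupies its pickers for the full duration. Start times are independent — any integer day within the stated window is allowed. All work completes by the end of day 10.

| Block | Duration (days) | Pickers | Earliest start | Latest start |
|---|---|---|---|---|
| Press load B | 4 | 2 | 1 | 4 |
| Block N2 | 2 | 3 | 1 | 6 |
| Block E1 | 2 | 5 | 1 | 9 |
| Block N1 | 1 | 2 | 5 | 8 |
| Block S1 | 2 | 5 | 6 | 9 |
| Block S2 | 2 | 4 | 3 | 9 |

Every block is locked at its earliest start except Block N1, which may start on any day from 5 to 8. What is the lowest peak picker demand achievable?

10

Block N1@5: d1:10  d2:10  d3:6  d4:6  d5:2  d6:5  d7:5  d8:0  d9:0  d10:0 → peak 10
Block N1@6: d1:10  d2:10  d3:6  d4:6  d5:0  d6:7  d7:5  d8:0  d9:0  d10:0 → peak 10
Block N1@7: d1:10  d2:10  d3:6  d4:6  d5:0  d6:5  d7:7  d8:0  d9:0  d10:0 → peak 10
Block N1@8: d1:10  d2:10  d3:6  d4:6  d5:0  d6:5  d7:5  d8:2  d9:0  d10:0 → peak 10
Best is Block N1@5, peak 10.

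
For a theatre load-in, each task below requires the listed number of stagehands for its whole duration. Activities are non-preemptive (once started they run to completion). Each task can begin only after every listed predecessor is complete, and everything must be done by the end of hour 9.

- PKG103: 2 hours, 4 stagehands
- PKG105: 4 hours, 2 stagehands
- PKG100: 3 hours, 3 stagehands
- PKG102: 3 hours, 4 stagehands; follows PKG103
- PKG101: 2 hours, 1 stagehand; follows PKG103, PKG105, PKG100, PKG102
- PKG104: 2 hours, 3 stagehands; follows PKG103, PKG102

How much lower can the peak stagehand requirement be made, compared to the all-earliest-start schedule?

Early-start peak: h1:9  h2:9  h3:9  h4:6  h5:4  h6:4  h7:4  h8:0  h9:0 ⇒ 9.
Leveled (PKG103@1, PKG105@1, PKG100@3, PKG102@5, PKG101@8, PKG104@8): h1:6  h2:6  h3:5  h4:5  h5:7  h6:4  h7:4  h8:4  h9:4 ⇒ 7.
Reduction 9 − 7 = 2.

2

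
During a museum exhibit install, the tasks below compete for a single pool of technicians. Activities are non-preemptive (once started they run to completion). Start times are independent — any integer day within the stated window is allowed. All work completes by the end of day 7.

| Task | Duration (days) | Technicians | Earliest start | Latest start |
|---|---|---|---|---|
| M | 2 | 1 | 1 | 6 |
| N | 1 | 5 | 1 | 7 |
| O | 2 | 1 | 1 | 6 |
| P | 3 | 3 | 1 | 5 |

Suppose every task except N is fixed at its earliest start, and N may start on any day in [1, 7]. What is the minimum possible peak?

5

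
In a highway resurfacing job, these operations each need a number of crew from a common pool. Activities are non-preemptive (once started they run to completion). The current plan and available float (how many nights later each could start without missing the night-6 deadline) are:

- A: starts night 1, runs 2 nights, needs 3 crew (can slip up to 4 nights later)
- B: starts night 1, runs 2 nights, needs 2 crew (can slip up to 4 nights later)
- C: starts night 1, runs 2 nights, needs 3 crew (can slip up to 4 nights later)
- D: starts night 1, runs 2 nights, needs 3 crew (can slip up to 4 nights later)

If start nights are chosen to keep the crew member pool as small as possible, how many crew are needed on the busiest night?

Early-start (A@1, B@1, C@1, D@1) gives peak 11: n1:11  n2:11  n3:0  n4:0  n5:0  n6:0.
Shift C→3, D→5.
Schedule A@1, B@1, C@3, D@5: n1:5  n2:5  n3:3  n4:3  n5:3  n6:3 — peak 5.

5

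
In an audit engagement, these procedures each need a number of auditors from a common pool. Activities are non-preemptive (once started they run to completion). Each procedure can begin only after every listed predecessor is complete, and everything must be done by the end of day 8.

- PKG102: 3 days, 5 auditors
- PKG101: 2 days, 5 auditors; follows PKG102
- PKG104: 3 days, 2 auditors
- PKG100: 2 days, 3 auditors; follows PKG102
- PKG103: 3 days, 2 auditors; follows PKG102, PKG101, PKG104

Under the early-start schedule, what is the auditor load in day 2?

7

At early start, day 2 has: PKG102, PKG104.
Demand: 5 + 2 = 7.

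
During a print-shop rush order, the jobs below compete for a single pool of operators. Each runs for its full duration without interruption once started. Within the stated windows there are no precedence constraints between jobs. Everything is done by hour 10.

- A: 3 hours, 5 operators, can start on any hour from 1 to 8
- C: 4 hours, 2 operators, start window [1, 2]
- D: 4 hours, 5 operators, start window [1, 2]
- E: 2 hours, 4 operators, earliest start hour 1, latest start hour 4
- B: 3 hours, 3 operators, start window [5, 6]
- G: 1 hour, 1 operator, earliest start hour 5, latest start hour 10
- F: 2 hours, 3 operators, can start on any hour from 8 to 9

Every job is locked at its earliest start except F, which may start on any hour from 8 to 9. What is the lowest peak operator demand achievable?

F@8: h1:16  h2:16  h3:12  h4:7  h5:4  h6:3  h7:3  h8:3  h9:3  h10:0 → peak 16
F@9: h1:16  h2:16  h3:12  h4:7  h5:4  h6:3  h7:3  h8:0  h9:3  h10:3 → peak 16
Best is F@8, peak 16.

16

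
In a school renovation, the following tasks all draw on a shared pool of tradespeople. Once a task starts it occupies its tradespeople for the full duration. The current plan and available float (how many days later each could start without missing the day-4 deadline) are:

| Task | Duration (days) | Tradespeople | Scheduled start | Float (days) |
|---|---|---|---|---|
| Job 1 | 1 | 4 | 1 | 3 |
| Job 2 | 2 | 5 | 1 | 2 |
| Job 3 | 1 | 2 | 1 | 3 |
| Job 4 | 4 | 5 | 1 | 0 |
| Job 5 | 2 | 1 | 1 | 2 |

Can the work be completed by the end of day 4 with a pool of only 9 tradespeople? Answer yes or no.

no

Total tradesperson-days = 38; over 4 days the average is 38/4 > 9, so some day must exceed 9.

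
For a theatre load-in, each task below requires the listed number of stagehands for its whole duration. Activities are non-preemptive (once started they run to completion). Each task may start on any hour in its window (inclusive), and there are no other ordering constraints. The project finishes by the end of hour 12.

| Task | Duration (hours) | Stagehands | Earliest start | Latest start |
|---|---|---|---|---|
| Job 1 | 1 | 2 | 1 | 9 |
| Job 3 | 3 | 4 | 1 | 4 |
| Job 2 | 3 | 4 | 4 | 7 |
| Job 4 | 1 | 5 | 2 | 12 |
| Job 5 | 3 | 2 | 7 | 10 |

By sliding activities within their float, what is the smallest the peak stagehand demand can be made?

Early-start (Job 1@1, Job 3@1, Job 2@4, Job 4@2, Job 5@7) gives peak 9: h1:6  h2:9  h3:4  h4:4  h5:4  h6:4  h7:2  h8:2  h9:2  h10:0  h11:0  h12:0.
Shift Job 3→2, Job 2→5, Job 4→8, Job 5→9.
Schedule Job 1@1, Job 3@2, Job 2@5, Job 4@8, Job 5@9: h1:2  h2:4  h3:4  h4:4  h5:4  h6:4  h7:4  h8:5  h9:2  h10:2  h11:2  h12:0 — peak 5.

5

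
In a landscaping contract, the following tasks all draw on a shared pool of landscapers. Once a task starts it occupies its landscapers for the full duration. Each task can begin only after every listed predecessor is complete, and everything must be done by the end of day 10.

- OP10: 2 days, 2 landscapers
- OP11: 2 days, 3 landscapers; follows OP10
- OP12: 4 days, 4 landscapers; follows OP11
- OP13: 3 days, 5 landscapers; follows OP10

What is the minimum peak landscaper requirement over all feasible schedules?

Early-start (OP10@1, OP11@3, OP12@5, OP13@3) gives peak 9: d1:2  d2:2  d3:8  d4:8  d5:9  d6:4  d7:4  d8:4  d9:0  d10:0.
Shift OP12→6.
Schedule OP10@1, OP11@3, OP12@6, OP13@3: d1:2  d2:2  d3:8  d4:8  d5:5  d6:4  d7:4  d8:4  d9:4  d10:0 — peak 8.

8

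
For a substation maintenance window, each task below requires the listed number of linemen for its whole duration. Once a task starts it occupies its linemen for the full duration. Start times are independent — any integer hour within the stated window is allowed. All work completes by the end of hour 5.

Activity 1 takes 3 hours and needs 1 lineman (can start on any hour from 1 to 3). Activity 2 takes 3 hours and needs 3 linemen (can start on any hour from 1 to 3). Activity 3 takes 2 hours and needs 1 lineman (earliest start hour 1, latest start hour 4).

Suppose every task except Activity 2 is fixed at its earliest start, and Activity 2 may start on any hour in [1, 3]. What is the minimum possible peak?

4

Activity 2@1: h1:5  h2:5  h3:4  h4:0  h5:0 → peak 5
Activity 2@2: h1:2  h2:5  h3:4  h4:3  h5:0 → peak 5
Activity 2@3: h1:2  h2:2  h3:4  h4:3  h5:3 → peak 4
Best is Activity 2@3, peak 4.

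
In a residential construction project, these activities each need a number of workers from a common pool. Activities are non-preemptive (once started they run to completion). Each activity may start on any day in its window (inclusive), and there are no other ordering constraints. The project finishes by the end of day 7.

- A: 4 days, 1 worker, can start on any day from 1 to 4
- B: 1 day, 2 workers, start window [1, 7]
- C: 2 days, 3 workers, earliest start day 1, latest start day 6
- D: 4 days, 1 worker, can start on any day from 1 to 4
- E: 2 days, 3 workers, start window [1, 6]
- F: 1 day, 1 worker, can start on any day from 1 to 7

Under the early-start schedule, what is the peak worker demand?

11

Early-start schedule: A@1, B@1, C@1, D@1, E@1, F@1.
Load per day: day 1: 11, day 2: 8, day 3: 2, day 4: 2, day 5: 0, day 6: 0, day 7: 0.
Peak is 11.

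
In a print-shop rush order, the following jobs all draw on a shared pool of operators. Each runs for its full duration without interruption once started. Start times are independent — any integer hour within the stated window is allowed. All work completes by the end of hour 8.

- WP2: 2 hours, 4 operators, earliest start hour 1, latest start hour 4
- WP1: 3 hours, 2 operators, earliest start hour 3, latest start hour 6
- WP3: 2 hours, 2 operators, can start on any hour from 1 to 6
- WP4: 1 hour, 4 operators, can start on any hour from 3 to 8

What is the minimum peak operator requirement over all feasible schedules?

Early-start (WP2@1, WP1@3, WP3@1, WP4@3) gives peak 6: h1:6  h2:6  h3:6  h4:2  h5:2  h6:0  h7:0  h8:0.
Shift WP3→3, WP4→6.
Schedule WP2@1, WP1@3, WP3@3, WP4@6: h1:4  h2:4  h3:4  h4:4  h5:2  h6:4  h7:0  h8:0 — peak 4.

4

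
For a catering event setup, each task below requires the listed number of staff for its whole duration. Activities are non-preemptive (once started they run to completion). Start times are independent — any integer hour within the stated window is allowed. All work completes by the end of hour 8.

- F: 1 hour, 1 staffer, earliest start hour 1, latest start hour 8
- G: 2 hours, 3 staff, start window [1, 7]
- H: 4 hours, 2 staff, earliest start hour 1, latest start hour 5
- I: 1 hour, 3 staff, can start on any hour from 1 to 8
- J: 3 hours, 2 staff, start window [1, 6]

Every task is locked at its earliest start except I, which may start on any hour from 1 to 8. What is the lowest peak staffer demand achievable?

8

I@1: h1:11  h2:7  h3:4  h4:2  h5:0  h6:0  h7:0  h8:0 → peak 11
I@2: h1:8  h2:10  h3:4  h4:2  h5:0  h6:0  h7:0  h8:0 → peak 10
I@3: h1:8  h2:7  h3:7  h4:2  h5:0  h6:0  h7:0  h8:0 → peak 8
I@4: h1:8  h2:7  h3:4  h4:5  h5:0  h6:0  h7:0  h8:0 → peak 8
I@5: h1:8  h2:7  h3:4  h4:2  h5:3  h6:0  h7:0  h8:0 → peak 8
I@6: h1:8  h2:7  h3:4  h4:2  h5:0  h6:3  h7:0  h8:0 → peak 8
I@7: h1:8  h2:7  h3:4  h4:2  h5:0  h6:0  h7:3  h8:0 → peak 8
I@8: h1:8  h2:7  h3:4  h4:2  h5:0  h6:0  h7:0  h8:3 → peak 8
Best is I@3, peak 8.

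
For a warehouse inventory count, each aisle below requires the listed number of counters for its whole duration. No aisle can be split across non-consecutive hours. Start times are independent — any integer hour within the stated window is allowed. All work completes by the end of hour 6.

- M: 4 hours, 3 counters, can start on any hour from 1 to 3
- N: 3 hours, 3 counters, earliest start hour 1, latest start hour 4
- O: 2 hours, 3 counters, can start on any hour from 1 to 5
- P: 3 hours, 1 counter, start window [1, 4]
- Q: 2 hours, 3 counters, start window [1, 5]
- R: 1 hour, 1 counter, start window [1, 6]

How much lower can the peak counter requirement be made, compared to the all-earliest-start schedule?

7

Early-start peak: h1:14  h2:13  h3:7  h4:3  h5:0  h6:0 ⇒ 14.
Leveled (M@1, N@1, O@4, P@1, Q@5, R@4): h1:7  h2:7  h3:7  h4:7  h5:6  h6:3 ⇒ 7.
Reduction 14 − 7 = 7.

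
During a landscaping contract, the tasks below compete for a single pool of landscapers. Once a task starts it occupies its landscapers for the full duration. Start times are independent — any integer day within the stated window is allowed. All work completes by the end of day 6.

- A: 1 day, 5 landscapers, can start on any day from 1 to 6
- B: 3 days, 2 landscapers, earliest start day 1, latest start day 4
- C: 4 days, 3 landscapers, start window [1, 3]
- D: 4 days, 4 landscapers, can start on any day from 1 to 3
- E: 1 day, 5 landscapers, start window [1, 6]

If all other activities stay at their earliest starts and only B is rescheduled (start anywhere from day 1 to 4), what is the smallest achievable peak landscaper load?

17

B@1: d1:19  d2:9  d3:9  d4:7  d5:0  d6:0 → peak 19
B@2: d1:17  d2:9  d3:9  d4:9  d5:0  d6:0 → peak 17
B@3: d1:17  d2:7  d3:9  d4:9  d5:2  d6:0 → peak 17
B@4: d1:17  d2:7  d3:7  d4:9  d5:2  d6:2 → peak 17
Best is B@2, peak 17.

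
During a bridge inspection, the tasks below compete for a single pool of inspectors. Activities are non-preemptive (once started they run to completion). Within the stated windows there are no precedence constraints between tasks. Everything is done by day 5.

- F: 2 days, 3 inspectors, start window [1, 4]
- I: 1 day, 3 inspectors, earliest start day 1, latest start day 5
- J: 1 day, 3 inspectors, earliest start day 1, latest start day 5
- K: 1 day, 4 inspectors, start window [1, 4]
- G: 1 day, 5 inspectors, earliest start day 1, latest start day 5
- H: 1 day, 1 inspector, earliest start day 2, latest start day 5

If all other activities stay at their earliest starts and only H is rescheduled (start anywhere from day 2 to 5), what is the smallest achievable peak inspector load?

H@2: d1:18  d2:4  d3:0  d4:0  d5:0 → peak 18
H@3: d1:18  d2:3  d3:1  d4:0  d5:0 → peak 18
H@4: d1:18  d2:3  d3:0  d4:1  d5:0 → peak 18
H@5: d1:18  d2:3  d3:0  d4:0  d5:1 → peak 18
Best is H@2, peak 18.

18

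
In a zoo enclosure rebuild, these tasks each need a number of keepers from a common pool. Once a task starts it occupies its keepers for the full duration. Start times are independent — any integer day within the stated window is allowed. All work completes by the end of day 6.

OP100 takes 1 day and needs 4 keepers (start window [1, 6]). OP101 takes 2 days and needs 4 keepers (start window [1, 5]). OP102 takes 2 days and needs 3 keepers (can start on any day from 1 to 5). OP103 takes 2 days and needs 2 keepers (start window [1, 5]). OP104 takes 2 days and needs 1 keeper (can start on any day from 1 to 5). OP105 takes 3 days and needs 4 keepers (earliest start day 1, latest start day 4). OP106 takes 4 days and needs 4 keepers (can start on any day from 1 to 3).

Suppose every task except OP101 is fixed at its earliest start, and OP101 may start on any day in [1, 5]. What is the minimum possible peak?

18

OP101@1: d1:22  d2:18  d3:8  d4:4  d5:0  d6:0 → peak 22
OP101@2: d1:18  d2:18  d3:12  d4:4  d5:0  d6:0 → peak 18
OP101@3: d1:18  d2:14  d3:12  d4:8  d5:0  d6:0 → peak 18
OP101@4: d1:18  d2:14  d3:8  d4:8  d5:4  d6:0 → peak 18
OP101@5: d1:18  d2:14  d3:8  d4:4  d5:4  d6:4 → peak 18
Best is OP101@2, peak 18.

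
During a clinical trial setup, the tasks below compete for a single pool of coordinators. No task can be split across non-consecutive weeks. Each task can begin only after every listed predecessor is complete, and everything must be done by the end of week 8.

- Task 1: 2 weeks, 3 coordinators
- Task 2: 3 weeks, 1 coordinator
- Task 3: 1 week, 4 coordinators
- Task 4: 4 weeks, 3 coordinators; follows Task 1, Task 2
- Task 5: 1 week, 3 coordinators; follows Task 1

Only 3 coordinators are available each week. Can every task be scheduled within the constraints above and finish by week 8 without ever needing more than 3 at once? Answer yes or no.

Total coordinator-weeks = 28; over 8 weeks the average is 28/8 > 3, so some week must exceed 3.

no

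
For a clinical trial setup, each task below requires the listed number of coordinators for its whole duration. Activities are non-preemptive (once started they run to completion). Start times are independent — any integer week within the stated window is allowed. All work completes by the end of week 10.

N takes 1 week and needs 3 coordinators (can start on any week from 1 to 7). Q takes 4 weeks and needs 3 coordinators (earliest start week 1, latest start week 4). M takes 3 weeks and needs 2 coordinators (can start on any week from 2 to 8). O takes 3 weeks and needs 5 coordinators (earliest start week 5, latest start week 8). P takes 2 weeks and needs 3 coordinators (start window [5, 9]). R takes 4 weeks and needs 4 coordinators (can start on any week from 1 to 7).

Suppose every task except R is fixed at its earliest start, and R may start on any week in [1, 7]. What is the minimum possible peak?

9

R@1: w1:10  w2:9  w3:9  w4:9  w5:8  w6:8  w7:5  w8:0  w9:0  w10:0 → peak 10
R@2: w1:6  w2:9  w3:9  w4:9  w5:12  w6:8  w7:5  w8:0  w9:0  w10:0 → peak 12
R@3: w1:6  w2:5  w3:9  w4:9  w5:12  w6:12  w7:5  w8:0  w9:0  w10:0 → peak 12
R@4: w1:6  w2:5  w3:5  w4:9  w5:12  w6:12  w7:9  w8:0  w9:0  w10:0 → peak 12
R@5: w1:6  w2:5  w3:5  w4:5  w5:12  w6:12  w7:9  w8:4  w9:0  w10:0 → peak 12
R@6: w1:6  w2:5  w3:5  w4:5  w5:8  w6:12  w7:9  w8:4  w9:4  w10:0 → peak 12
R@7: w1:6  w2:5  w3:5  w4:5  w5:8  w6:8  w7:9  w8:4  w9:4  w10:4 → peak 9
Best is R@7, peak 9.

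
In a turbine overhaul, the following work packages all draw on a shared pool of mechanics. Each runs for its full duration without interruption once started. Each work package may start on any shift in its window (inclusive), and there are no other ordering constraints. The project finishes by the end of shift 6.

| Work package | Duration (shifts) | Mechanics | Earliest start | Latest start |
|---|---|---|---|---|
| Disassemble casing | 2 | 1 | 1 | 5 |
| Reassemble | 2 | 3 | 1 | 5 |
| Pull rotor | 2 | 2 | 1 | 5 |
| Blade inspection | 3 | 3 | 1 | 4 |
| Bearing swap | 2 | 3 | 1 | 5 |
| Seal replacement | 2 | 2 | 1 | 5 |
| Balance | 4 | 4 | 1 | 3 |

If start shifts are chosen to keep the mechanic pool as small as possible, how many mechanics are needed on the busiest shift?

9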